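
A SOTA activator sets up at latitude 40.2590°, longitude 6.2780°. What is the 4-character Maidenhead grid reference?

Add 180° to longitude and 90° to latitude: 186.28, 130.26.
Field: 186.28/20 → 9 → J, 130.26/10 → 13 → N; chars JN.
Square: 6.28/2 → 3, 0.26/1 → 0; chars 30.

JN30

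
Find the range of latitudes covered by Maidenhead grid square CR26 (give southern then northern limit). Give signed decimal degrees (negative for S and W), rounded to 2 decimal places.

86.00, 87.00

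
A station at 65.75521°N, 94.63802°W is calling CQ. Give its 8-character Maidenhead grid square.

EP25qs31

Shift to the Maidenhead origin (180°W, 90°S): lon 85.36198, lat 155.75521.
Field: lon ⌊85.36198/20⌋ = 4 → E; lat ⌊155.75521/10⌋ = 15 → P.
Square: lon ⌊5.36198/2⌋ = 2; lat ⌊5.75521/1⌋ = 5.
Subsquare: lon ⌊1.36198/0.0833333⌋ = 16 → q; lat ⌊0.75521/0.0416667⌋ = 18 → s.
Extended square: lon ⌊0.02865/0.00833333⌋ = 3; lat ⌊0.00521/0.00416667⌋ = 1.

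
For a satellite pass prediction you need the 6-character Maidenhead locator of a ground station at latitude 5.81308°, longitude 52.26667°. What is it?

LJ65dt

Add 180° to longitude and 90° to latitude: 232.2667, 95.8131.
Field (20°×10°, letters A–R): 232.2667/20 → 11 → L, 95.8131/10 → 9 → J; chars LJ.
Square (2°×1°, digits 0–9): 12.2667/2 → 6, 5.8131/1 → 5; chars 65.
Subsquare (5′×2.5′, letters a–x): 0.2667/0.0833333 → 3 → d, 0.8131/0.0416667 → 19 → t; chars dt.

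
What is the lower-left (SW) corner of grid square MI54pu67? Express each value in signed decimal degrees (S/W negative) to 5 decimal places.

Field M=12, I=8: +12·20° lon, +8·10° lat → SW at lon 60°, lat -10°.
Square 5, 4: +5·2° lon, +4·1° lat → SW at lon 70°, lat -6°.
Subsquare p=15, u=20: +15·0.0833333° lon, +20·0.0416667° lat → SW at lon 71.25°, lat -5.16667°.
Extended square 6, 7: +6·0.00833333° lon, +7·0.00416667° lat → SW at lon 71.3°, lat -5.1375°.
latitude -5.13750, longitude 71.30000.

-5.13750, 71.30000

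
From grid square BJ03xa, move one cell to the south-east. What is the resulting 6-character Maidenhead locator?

BJ12ax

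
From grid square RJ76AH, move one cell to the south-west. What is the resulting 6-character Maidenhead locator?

RJ66xg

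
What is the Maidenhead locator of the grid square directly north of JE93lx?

JE94la

Latitude subsquare x = 23; +1 → 24, wraps to 0 = a, carry into square.
Latitude square 3; +1 → 4.
The longitude characters are unchanged.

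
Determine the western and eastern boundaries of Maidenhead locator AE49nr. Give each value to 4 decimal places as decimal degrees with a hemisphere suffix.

Field A=0, E=4: +0·20° lon, +4·10° lat → SW at lon -180°, lat -50°.
Square 4, 9: +4·2° lon, +9·1° lat → SW at lon -172°, lat -41°.
Subsquare n=13, r=17: +13·0.0833333° lon, +17·0.0416667° lat → SW at lon -170.917°, lat -40.2917°.
Cell spans 0.0833333° lon × 0.0416667° lat.
west 170.9167° W, east 170.8333° W.

170.9167° W, 170.8333° W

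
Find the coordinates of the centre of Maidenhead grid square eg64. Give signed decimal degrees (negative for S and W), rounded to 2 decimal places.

-25.50, -87.00

Field E=4, G=6: +4·20° lon, +6·10° lat → SW at lon -100°, lat -30°.
Square 6, 4: +6·2° lon, +4·1° lat → SW at lon -88°, lat -26°.
Cell spans 2° lon × 1° lat. Centre is SW corner plus half of each.
latitude -25.50, longitude -87.00.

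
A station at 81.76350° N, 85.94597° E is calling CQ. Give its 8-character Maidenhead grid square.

NR21xs33

Shift to the Maidenhead origin (180°W, 90°S): lon 265.94597, lat 171.76350.
Field: lon ⌊265.94597/20⌋ = 13 → N; lat ⌊171.76350/10⌋ = 17 → R.
Square: lon ⌊5.94597/2⌋ = 2; lat ⌊1.76350/1⌋ = 1.
Subsquare: lon ⌊1.94597/0.0833333⌋ = 23 → x; lat ⌊0.76350/0.0416667⌋ = 18 → s.
Extended square: lon ⌊0.02930/0.00833333⌋ = 3; lat ⌊0.01350/0.00416667⌋ = 3.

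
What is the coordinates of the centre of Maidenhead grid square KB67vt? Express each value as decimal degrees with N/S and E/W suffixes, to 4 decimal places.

72.1875° S, 33.7917° E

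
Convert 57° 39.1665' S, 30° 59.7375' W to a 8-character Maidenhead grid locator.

HD42mi03

Offset from 180°W / 90°S: lon 149.00438°, lat 32.34723°.
Field (20°×10°, letters A–R): lon ⌊149.00438/20⌋ = 7 → H; lat ⌊32.34723/10⌋ = 3 → D.
Square (2°×1°, digits 0–9): lon ⌊9.00438/2⌋ = 4; lat ⌊2.34723/1⌋ = 2.
Subsquare (5′×2.5′, letters a–x): lon ⌊1.00438/0.0833333⌋ = 12 → m; lat ⌊0.34723/0.0416667⌋ = 8 → i.
Extended square (30″×15″, digits 0–9): lon ⌊0.00438/0.00833333⌋ = 0; lat ⌊0.01389/0.00416667⌋ = 3.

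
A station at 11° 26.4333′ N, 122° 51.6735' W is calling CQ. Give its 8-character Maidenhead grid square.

CK81nk65

Offset from 180°W / 90°S: lon 57.13877°, lat 101.44056°.
Field (20°×10°, letters A–R): 57.13877/20 → 2 → C, 101.44056/10 → 10 → K; chars CK.
Square (2°×1°, digits 0–9): 17.13877/2 → 8, 1.44056/1 → 1; chars 81.
Subsquare (5′×2.5′, letters a–x): 1.13877/0.0833333 → 13 → n, 0.44056/0.0416667 → 10 → k; chars nk.
Extended square (30″×15″, digits 0–9): 0.05544/0.00833333 → 6, 0.02389/0.00416667 → 5; chars 65.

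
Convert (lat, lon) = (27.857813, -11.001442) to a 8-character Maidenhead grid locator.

IL47lu95

Shift to the Maidenhead origin (180°W, 90°S): lon 168.99856, lat 117.85781.
Field: lon ⌊168.99856/20⌋ = 8 → I; lat ⌊117.85781/10⌋ = 11 → L.
Square: lon ⌊8.99856/2⌋ = 4; lat ⌊7.85781/1⌋ = 7.
Subsquare: lon ⌊0.99856/0.0833333⌋ = 11 → l; lat ⌊0.85781/0.0416667⌋ = 20 → u.
Extended square: lon ⌊0.08189/0.00833333⌋ = 9; lat ⌊0.02448/0.00416667⌋ = 5.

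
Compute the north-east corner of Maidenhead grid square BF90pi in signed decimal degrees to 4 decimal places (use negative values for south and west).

-39.6250, -140.6667

Field B=1, F=5: +1·20° lon, +5·10° lat → SW at lon -160°, lat -40°.
Square 9, 0: +9·2° lon, +0·1° lat → SW at lon -142°, lat -40°.
Subsquare p=15, i=8: +15·0.0833333° lon, +8·0.0416667° lat → SW at lon -140.75°, lat -39.6667°.
Cell spans 0.0833333° lon × 0.0416667° lat. NE corner is SW corner plus one full cell.
latitude -39.6250, longitude -140.6667.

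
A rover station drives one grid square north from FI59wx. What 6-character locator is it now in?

FJ50wa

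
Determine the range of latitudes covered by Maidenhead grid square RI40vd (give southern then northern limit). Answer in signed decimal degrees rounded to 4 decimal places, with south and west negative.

-9.8750, -9.8333

Field R=17, I=8: +17·20° lon, +8·10° lat → SW at lon 160°, lat -10°.
Square 4, 0: +4·2° lon, +0·1° lat → SW at lon 168°, lat -10°.
Subsquare v=21, d=3: +21·0.0833333° lon, +3·0.0416667° lat → SW at lon 169.75°, lat -9.875°.
Cell spans 0.0833333° lon × 0.0416667° lat.
south -9.8750, north -9.8333.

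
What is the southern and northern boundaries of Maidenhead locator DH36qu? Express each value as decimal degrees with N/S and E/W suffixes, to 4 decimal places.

13.1667° S, 13.1250° S

Field D=3, H=7: +3·20° lon, +7·10° lat → SW at lon -120°, lat -20°.
Square 3, 6: +3·2° lon, +6·1° lat → SW at lon -114°, lat -14°.
Subsquare q=16, u=20: +16·0.0833333° lon, +20·0.0416667° lat → SW at lon -112.667°, lat -13.1667°.
Cell spans 0.0833333° lon × 0.0416667° lat.
south 13.1667° S, north 13.1250° S.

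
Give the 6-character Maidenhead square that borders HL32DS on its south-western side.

HL32cr

Longitude subsquare d = 3; −1 → 2 = c.
Latitude subsquare s = 18; −1 → 17 = r.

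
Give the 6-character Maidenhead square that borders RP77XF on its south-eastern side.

Longitude subsquare x = 23; +1 → 24, wraps to 0 = a, carry into square.
Longitude square 7; +1 → 8.
Latitude subsquare f = 5; −1 → 4 = e.

RP87ae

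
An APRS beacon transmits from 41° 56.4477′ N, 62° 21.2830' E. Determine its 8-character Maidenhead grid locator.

Offset from 180°W / 90°S: lon 242.35472°, lat 131.94080°.
Field: lon ⌊242.35472/20⌋ = 12 → M; lat ⌊131.94080/10⌋ = 13 → N.
Square: lon ⌊2.35472/2⌋ = 1; lat ⌊1.94080/1⌋ = 1.
Subsquare: lon ⌊0.35472/0.0833333⌋ = 4 → e; lat ⌊0.94080/0.0416667⌋ = 22 → w.
Extended square: lon ⌊0.02138/0.00833333⌋ = 2; lat ⌊0.02413/0.00416667⌋ = 5.

MN11ew25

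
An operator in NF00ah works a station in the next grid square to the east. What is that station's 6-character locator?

Longitude subsquare a = 0; +1 → 1 = b.
The latitude characters are unchanged.

NF00bh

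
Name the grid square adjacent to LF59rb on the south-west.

Longitude subsquare r = 17; −1 → 16 = q.
Latitude subsquare b = 1; −1 → 0 = a.

LF59qa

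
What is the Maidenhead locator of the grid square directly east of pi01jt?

PI01kt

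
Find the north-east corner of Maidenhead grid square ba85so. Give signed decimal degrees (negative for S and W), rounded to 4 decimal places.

Field B=1, A=0: +1·20° lon, +0·10° lat → SW at lon -160°, lat -90°.
Square 8, 5: +8·2° lon, +5·1° lat → SW at lon -144°, lat -85°.
Subsquare s=18, o=14: +18·0.0833333° lon, +14·0.0416667° lat → SW at lon -142.5°, lat -84.4167°.
Cell spans 0.0833333° lon × 0.0416667° lat. NE corner is SW corner plus one full cell.
latitude -84.3750, longitude -142.4167.

-84.3750, -142.4167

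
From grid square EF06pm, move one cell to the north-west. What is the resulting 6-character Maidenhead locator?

Longitude subsquare p = 15; −1 → 14 = o.
Latitude subsquare m = 12; +1 → 13 = n.

EF06on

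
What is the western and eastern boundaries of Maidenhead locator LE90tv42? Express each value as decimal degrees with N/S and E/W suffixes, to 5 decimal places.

Field L=11, E=4: +11·20° lon, +4·10° lat → SW at lon 40°, lat -50°.
Square 9, 0: +9·2° lon, +0·1° lat → SW at lon 58°, lat -50°.
Subsquare t=19, v=21: +19·0.0833333° lon, +21·0.0416667° lat → SW at lon 59.5833°, lat -49.125°.
Extended square 4, 2: +4·0.00833333° lon, +2·0.00416667° lat → SW at lon 59.6167°, lat -49.1167°.
Cell spans 0.00833333° lon × 0.00416667° lat.
west 59.61667° E, east 59.62500° E.

59.61667° E, 59.62500° E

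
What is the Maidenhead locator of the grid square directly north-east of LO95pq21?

LO95pq32

Longitude extended square 2; +1 → 3.
Latitude extended square 1; +1 → 2.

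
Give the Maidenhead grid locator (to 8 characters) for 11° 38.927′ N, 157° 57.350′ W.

Add 180° to longitude and 90° to latitude: 22.04417, 101.64878.
Field: lon ⌊22.04417/20⌋ = 1 → B; lat ⌊101.64878/10⌋ = 10 → K.
Square: lon ⌊2.04417/2⌋ = 1; lat ⌊1.64878/1⌋ = 1.
Subsquare: lon ⌊0.04417/0.0833333⌋ = 0 → a; lat ⌊0.64878/0.0416667⌋ = 15 → p.
Extended square: lon ⌊0.04417/0.00833333⌋ = 5; lat ⌊0.02378/0.00416667⌋ = 5.

BK11ap55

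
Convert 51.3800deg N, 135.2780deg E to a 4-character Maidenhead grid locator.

PO71

Offset from 180°W / 90°S: lon 315.28°, lat 141.38°.
Field: lon ⌊315.28/20⌋ = 15 → P; lat ⌊141.38/10⌋ = 14 → O.
Square: lon ⌊15.28/2⌋ = 7; lat ⌊1.38/1⌋ = 1.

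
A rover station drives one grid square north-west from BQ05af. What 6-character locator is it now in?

AQ95xg

Longitude subsquare a = 0; −1 → -1, wraps to 23 = x, carry into square.
Longitude square 0; −1 → -1, wraps to 9, carry into field.
Longitude field B = 1; −1 → 0 = A.
Latitude subsquare f = 5; +1 → 6 = g.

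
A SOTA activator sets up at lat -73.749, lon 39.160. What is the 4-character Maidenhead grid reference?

KB96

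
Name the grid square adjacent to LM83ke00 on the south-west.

Longitude extended square 0; −1 → -1, wraps to 9, carry into subsquare.
Longitude subsquare k = 10; −1 → 9 = j.
Latitude extended square 0; −1 → -1, wraps to 9, carry into subsquare.
Latitude subsquare e = 4; −1 → 3 = d.

LM83jd99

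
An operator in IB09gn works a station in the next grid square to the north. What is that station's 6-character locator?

IB09go

Latitude subsquare n = 13; +1 → 14 = o.
The longitude characters are unchanged.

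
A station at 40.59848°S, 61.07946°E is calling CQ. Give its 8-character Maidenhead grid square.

Shift to the Maidenhead origin (180°W, 90°S): lon 241.07946, lat 49.40152.
Field: lon ⌊241.07946/20⌋ = 12 → M; lat ⌊49.40152/10⌋ = 4 → E.
Square: lon ⌊1.07946/2⌋ = 0; lat ⌊9.40152/1⌋ = 9.
Subsquare: lon ⌊1.07946/0.0833333⌋ = 12 → m; lat ⌊0.40152/0.0416667⌋ = 9 → j.
Extended square: lon ⌊0.07946/0.00833333⌋ = 9; lat ⌊0.02652/0.00416667⌋ = 6.

ME09mj96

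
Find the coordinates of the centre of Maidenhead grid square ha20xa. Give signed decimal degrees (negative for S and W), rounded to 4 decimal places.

-89.9792, -34.0417

Field H=7, A=0: +7·20° lon, +0·10° lat → SW at lon -40°, lat -90°.
Square 2, 0: +2·2° lon, +0·1° lat → SW at lon -36°, lat -90°.
Subsquare x=23, a=0: +23·0.0833333° lon, +0·0.0416667° lat → SW at lon -34.0833°, lat -90°.
Cell spans 0.0833333° lon × 0.0416667° lat. Centre is SW corner plus half of each.
latitude -89.9792, longitude -34.0417.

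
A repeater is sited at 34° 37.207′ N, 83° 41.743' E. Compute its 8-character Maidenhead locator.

NM14uo38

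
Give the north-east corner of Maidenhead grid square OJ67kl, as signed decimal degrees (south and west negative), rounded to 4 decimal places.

Field O=14, J=9: +14·20° lon, +9·10° lat → SW at lon 100°, lat 0°.
Square 6, 7: +6·2° lon, +7·1° lat → SW at lon 112°, lat 7°.
Subsquare k=10, l=11: +10·0.0833333° lon, +11·0.0416667° lat → SW at lon 112.833°, lat 7.45833°.
Cell spans 0.0833333° lon × 0.0416667° lat. NE corner is SW corner plus one full cell.
latitude 7.5000, longitude 112.9167.

7.5000, 112.9167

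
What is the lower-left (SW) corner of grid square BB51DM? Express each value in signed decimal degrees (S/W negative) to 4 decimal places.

Field B=1, B=1: +1·20° lon, +1·10° lat → SW at lon -160°, lat -80°.
Square 5, 1: +5·2° lon, +1·1° lat → SW at lon -150°, lat -79°.
Subsquare d=3, m=12: +3·0.0833333° lon, +12·0.0416667° lat → SW at lon -149.75°, lat -78.5°.
latitude -78.5000, longitude -149.7500.

-78.5000, -149.7500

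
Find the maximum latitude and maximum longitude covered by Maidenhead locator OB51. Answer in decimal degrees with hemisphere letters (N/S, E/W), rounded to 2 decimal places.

Field O=14, B=1: +14·20° lon, +1·10° lat → SW at lon 100°, lat -80°.
Square 5, 1: +5·2° lon, +1·1° lat → SW at lon 110°, lat -79°.
Cell spans 2° lon × 1° lat. NE corner is SW corner plus one full cell.
latitude 78.00° S, longitude 112.00° E.

78.00° S, 112.00° E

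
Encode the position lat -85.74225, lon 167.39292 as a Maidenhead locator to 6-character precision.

Add 180° to longitude and 90° to latitude: 347.3929, 4.2578.
Field (20°×10°, letters A–R): lon ⌊347.3929/20⌋ = 17 → R; lat ⌊4.2578/10⌋ = 0 → A.
Square (2°×1°, digits 0–9): lon ⌊7.3929/2⌋ = 3; lat ⌊4.2578/1⌋ = 4.
Subsquare (5′×2.5′, letters a–x): lon ⌊1.3929/0.0833333⌋ = 16 → q; lat ⌊0.2578/0.0416667⌋ = 6 → g.

RA34qg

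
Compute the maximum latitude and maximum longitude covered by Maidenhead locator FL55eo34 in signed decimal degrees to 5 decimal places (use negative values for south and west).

Field F=5, L=11: +5·20° lon, +11·10° lat → SW at lon -80°, lat 20°.
Square 5, 5: +5·2° lon, +5·1° lat → SW at lon -70°, lat 25°.
Subsquare e=4, o=14: +4·0.0833333° lon, +14·0.0416667° lat → SW at lon -69.6667°, lat 25.5833°.
Extended square 3, 4: +3·0.00833333° lon, +4·0.00416667° lat → SW at lon -69.6417°, lat 25.6°.
Cell spans 0.00833333° lon × 0.00416667° lat. NE corner is SW corner plus one full cell.
latitude 25.60417, longitude -69.63333.

25.60417, -69.63333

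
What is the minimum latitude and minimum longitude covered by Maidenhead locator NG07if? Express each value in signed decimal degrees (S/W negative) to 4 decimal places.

-22.7917, 80.6667

Field N=13, G=6: +13·20° lon, +6·10° lat → SW at lon 80°, lat -30°.
Square 0, 7: +0·2° lon, +7·1° lat → SW at lon 80°, lat -23°.
Subsquare i=8, f=5: +8·0.0833333° lon, +5·0.0416667° lat → SW at lon 80.6667°, lat -22.7917°.
latitude -22.7917, longitude 80.6667.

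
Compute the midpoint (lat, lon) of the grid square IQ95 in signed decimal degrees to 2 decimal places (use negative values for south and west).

Field I=8, Q=16: +8·20° lon, +16·10° lat → SW at lon -20°, lat 70°.
Square 9, 5: +9·2° lon, +5·1° lat → SW at lon -2°, lat 75°.
Cell spans 2° lon × 1° lat. Centre is SW corner plus half of each.
latitude 75.50, longitude -1.00.

75.50, -1.00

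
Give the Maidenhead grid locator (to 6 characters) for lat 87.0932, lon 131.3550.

PR57qc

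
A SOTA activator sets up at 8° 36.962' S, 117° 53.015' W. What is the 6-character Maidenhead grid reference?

DI11bj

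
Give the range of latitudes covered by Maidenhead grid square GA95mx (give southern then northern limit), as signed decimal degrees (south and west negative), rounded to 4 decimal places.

Field G=6, A=0: +6·20° lon, +0·10° lat → SW at lon -60°, lat -90°.
Square 9, 5: +9·2° lon, +5·1° lat → SW at lon -42°, lat -85°.
Subsquare m=12, x=23: +12·0.0833333° lon, +23·0.0416667° lat → SW at lon -41°, lat -84.0417°.
Cell spans 0.0833333° lon × 0.0416667° lat.
south -84.0417, north -84.0000.

-84.0417, -84.0000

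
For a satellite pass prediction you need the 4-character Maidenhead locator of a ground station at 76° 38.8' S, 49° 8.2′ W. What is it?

GB53

Add 180° to longitude and 90° to latitude: 130.86, 13.35.
Field: 130.86/20 → 6 → G, 13.35/10 → 1 → B; chars GB.
Square: 10.86/2 → 5, 3.35/1 → 3; chars 53.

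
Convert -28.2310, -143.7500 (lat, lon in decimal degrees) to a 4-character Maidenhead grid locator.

BG81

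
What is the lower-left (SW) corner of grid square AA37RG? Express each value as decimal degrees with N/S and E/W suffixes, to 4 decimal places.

Field A=0, A=0: +0·20° lon, +0·10° lat → SW at lon -180°, lat -90°.
Square 3, 7: +3·2° lon, +7·1° lat → SW at lon -174°, lat -83°.
Subsquare r=17, g=6: +17·0.0833333° lon, +6·0.0416667° lat → SW at lon -172.583°, lat -82.75°.
latitude 82.7500° S, longitude 172.5833° W.

82.7500° S, 172.5833° W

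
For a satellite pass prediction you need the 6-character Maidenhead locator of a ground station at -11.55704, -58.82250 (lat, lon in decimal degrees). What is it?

Add 180° to longitude and 90° to latitude: 121.1775, 78.4430.
Field (20°×10°, letters A–R): lon ⌊121.1775/20⌋ = 6 → G; lat ⌊78.4430/10⌋ = 7 → H.
Square (2°×1°, digits 0–9): lon ⌊1.1775/2⌋ = 0; lat ⌊8.4430/1⌋ = 8.
Subsquare (5′×2.5′, letters a–x): lon ⌊1.1775/0.0833333⌋ = 14 → o; lat ⌊0.4430/0.0416667⌋ = 10 → k.

GH08ok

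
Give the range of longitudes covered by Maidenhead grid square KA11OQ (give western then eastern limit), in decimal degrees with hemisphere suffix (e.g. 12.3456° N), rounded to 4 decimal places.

Field K=10, A=0: +10·20° lon, +0·10° lat → SW at lon 20°, lat -90°.
Square 1, 1: +1·2° lon, +1·1° lat → SW at lon 22°, lat -89°.
Subsquare o=14, q=16: +14·0.0833333° lon, +16·0.0416667° lat → SW at lon 23.1667°, lat -88.3333°.
Cell spans 0.0833333° lon × 0.0416667° lat.
west 23.1667° E, east 23.2500° E.

23.1667° E, 23.2500° E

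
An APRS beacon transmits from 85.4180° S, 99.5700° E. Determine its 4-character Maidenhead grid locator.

Add 180° to longitude and 90° to latitude: 279.57, 4.58.
Field: lon ⌊279.57/20⌋ = 13 → N; lat ⌊4.58/10⌋ = 0 → A.
Square: lon ⌊19.57/2⌋ = 9; lat ⌊4.58/1⌋ = 4.

NA94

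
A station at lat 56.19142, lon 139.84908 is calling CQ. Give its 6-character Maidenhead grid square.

PO96we

Add 180° to longitude and 90° to latitude: 319.8491, 146.1914.
Field (20°×10°, letters A–R): 319.8491/20 → 15 → P, 146.1914/10 → 14 → O; chars PO.
Square (2°×1°, digits 0–9): 19.8491/2 → 9, 6.1914/1 → 6; chars 96.
Subsquare (5′×2.5′, letters a–x): 1.8491/0.0833333 → 22 → w, 0.1914/0.0416667 → 4 → e; chars we.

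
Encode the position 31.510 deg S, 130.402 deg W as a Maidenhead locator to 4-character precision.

Add 180° to longitude and 90° to latitude: 49.60, 58.49.
Field: 49.60/20 → 2 → C, 58.49/10 → 5 → F; chars CF.
Square: 9.60/2 → 4, 8.49/1 → 8; chars 48.

CF48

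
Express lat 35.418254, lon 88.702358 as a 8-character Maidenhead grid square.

Add 180° to longitude and 90° to latitude: 268.70236, 125.41825.
Field: 268.70236/20 → 13 → N, 125.41825/10 → 12 → M; chars NM.
Square: 8.70236/2 → 4, 5.41825/1 → 5; chars 45.
Subsquare: 0.70236/0.0833333 → 8 → i, 0.41825/0.0416667 → 10 → k; chars ik.
Extended square: 0.03569/0.00833333 → 4, 0.00159/0.00416667 → 0; chars 40.

NM45ik40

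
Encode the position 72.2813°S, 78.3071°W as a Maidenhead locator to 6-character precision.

Offset from 180°W / 90°S: lon 101.6929°, lat 17.7187°.
Field: lon ⌊101.6929/20⌋ = 5 → F; lat ⌊17.7187/10⌋ = 1 → B.
Square: lon ⌊1.6929/2⌋ = 0; lat ⌊7.7187/1⌋ = 7.
Subsquare: lon ⌊1.6929/0.0833333⌋ = 20 → u; lat ⌊0.7187/0.0416667⌋ = 17 → r.

FB07ur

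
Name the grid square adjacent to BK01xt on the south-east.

BK11as

Longitude subsquare x = 23; +1 → 24, wraps to 0 = a, carry into square.
Longitude square 0; +1 → 1.
Latitude subsquare t = 19; −1 → 18 = s.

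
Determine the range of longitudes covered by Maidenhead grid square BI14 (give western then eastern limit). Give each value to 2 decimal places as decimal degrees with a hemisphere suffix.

Field B=1, I=8: +1·20° lon, +8·10° lat → SW at lon -160°, lat -10°.
Square 1, 4: +1·2° lon, +4·1° lat → SW at lon -158°, lat -6°.
Cell spans 2° lon × 1° lat.
west 158.00° W, east 156.00° W.

158.00° W, 156.00° W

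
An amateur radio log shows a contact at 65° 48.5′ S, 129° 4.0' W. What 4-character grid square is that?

CC54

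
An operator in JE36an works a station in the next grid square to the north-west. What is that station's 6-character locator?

Longitude subsquare a = 0; −1 → -1, wraps to 23 = x, carry into square.
Longitude square 3; −1 → 2.
Latitude subsquare n = 13; +1 → 14 = o.

JE26xo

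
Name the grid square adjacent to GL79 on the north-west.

GM60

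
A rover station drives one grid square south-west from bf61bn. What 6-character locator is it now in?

BF61am

Longitude subsquare b = 1; −1 → 0 = a.
Latitude subsquare n = 13; −1 → 12 = m.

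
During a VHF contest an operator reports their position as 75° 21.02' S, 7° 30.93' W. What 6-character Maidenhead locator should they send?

IB64fp

Offset from 180°W / 90°S: lon 172.4845°, lat 14.6497°.
Field: 172.4845/20 → 8 → I, 14.6497/10 → 1 → B; chars IB.
Square: 12.4845/2 → 6, 4.6497/1 → 4; chars 64.
Subsquare: 0.4845/0.0833333 → 5 → f, 0.6497/0.0416667 → 15 → p; chars fp.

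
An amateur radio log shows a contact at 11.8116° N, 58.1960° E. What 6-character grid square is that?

LK91ct

Shift to the Maidenhead origin (180°W, 90°S): lon 238.1960, lat 101.8116.
Field: lon ⌊238.1960/20⌋ = 11 → L; lat ⌊101.8116/10⌋ = 10 → K.
Square: lon ⌊18.1960/2⌋ = 9; lat ⌊1.8116/1⌋ = 1.
Subsquare: lon ⌊0.1960/0.0833333⌋ = 2 → c; lat ⌊0.8116/0.0416667⌋ = 19 → t.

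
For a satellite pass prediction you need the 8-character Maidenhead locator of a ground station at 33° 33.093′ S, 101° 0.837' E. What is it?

OF06mk17

Shift to the Maidenhead origin (180°W, 90°S): lon 281.01395, lat 56.44845.
Field: lon ⌊281.01395/20⌋ = 14 → O; lat ⌊56.44845/10⌋ = 5 → F.
Square: lon ⌊1.01395/2⌋ = 0; lat ⌊6.44845/1⌋ = 6.
Subsquare: lon ⌊1.01395/0.0833333⌋ = 12 → m; lat ⌊0.44845/0.0416667⌋ = 10 → k.
Extended square: lon ⌊0.01395/0.00833333⌋ = 1; lat ⌊0.03178/0.00416667⌋ = 7.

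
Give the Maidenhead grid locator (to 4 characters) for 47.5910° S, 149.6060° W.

Add 180° to longitude and 90° to latitude: 30.39, 42.41.
Field: lon ⌊30.39/20⌋ = 1 → B; lat ⌊42.41/10⌋ = 4 → E.
Square: lon ⌊10.39/2⌋ = 5; lat ⌊2.41/1⌋ = 2.

BE52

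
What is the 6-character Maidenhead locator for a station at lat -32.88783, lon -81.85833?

Shift to the Maidenhead origin (180°W, 90°S): lon 98.1417, lat 57.1122.
Field (20°×10°, letters A–R): 98.1417/20 → 4 → E, 57.1122/10 → 5 → F; chars EF.
Square (2°×1°, digits 0–9): 18.1417/2 → 9, 7.1122/1 → 7; chars 97.
Subsquare (5′×2.5′, letters a–x): 0.1417/0.0833333 → 1 → b, 0.1122/0.0416667 → 2 → c; chars bc.

EF97bc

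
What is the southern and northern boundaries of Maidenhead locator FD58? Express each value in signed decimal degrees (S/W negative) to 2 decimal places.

-52.00, -51.00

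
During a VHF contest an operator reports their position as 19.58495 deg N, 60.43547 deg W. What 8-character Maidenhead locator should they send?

Offset from 180°W / 90°S: lon 119.56453°, lat 109.58495°.
Field: 119.56453/20 → 5 → F, 109.58495/10 → 10 → K; chars FK.
Square: 19.56453/2 → 9, 9.58495/1 → 9; chars 99.
Subsquare: 1.56453/0.0833333 → 18 → s, 0.58495/0.0416667 → 14 → o; chars so.
Extended square: 0.06453/0.00833333 → 7, 0.00162/0.00416667 → 0; chars 70.

FK99so70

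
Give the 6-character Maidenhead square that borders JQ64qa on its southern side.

JQ63qx

Latitude subsquare a = 0; −1 → -1, wraps to 23 = x, carry into square.
Latitude square 4; −1 → 3.
The longitude characters are unchanged.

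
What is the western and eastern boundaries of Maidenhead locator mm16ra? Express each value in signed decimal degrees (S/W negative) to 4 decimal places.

63.4167, 63.5000

Field M=12, M=12: +12·20° lon, +12·10° lat → SW at lon 60°, lat 30°.
Square 1, 6: +1·2° lon, +6·1° lat → SW at lon 62°, lat 36°.
Subsquare r=17, a=0: +17·0.0833333° lon, +0·0.0416667° lat → SW at lon 63.4167°, lat 36°.
Cell spans 0.0833333° lon × 0.0416667° lat.
west 63.4167, east 63.5000.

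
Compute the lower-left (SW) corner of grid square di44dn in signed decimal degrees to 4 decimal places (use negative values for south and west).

Field D=3, I=8: +3·20° lon, +8·10° lat → SW at lon -120°, lat -10°.
Square 4, 4: +4·2° lon, +4·1° lat → SW at lon -112°, lat -6°.
Subsquare d=3, n=13: +3·0.0833333° lon, +13·0.0416667° lat → SW at lon -111.75°, lat -5.45833°.
latitude -5.4583, longitude -111.7500.

-5.4583, -111.7500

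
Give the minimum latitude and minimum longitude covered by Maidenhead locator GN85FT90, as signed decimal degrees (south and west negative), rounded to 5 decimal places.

45.79167, -43.50833

Field G=6, N=13: +6·20° lon, +13·10° lat → SW at lon -60°, lat 40°.
Square 8, 5: +8·2° lon, +5·1° lat → SW at lon -44°, lat 45°.
Subsquare f=5, t=19: +5·0.0833333° lon, +19·0.0416667° lat → SW at lon -43.5833°, lat 45.7917°.
Extended square 9, 0: +9·0.00833333° lon, +0·0.00416667° lat → SW at lon -43.5083°, lat 45.7917°.
latitude 45.79167, longitude -43.50833.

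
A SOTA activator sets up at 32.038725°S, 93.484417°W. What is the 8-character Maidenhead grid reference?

Shift to the Maidenhead origin (180°W, 90°S): lon 86.51558, lat 57.96128.
Field: lon ⌊86.51558/20⌋ = 4 → E; lat ⌊57.96128/10⌋ = 5 → F.
Square: lon ⌊6.51558/2⌋ = 3; lat ⌊7.96128/1⌋ = 7.
Subsquare: lon ⌊0.51558/0.0833333⌋ = 6 → g; lat ⌊0.96128/0.0416667⌋ = 23 → x.
Extended square: lon ⌊0.01558/0.00833333⌋ = 1; lat ⌊0.00294/0.00416667⌋ = 0.

EF37gx10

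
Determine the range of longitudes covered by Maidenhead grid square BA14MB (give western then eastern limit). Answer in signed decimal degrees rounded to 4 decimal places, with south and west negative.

-157.0000, -156.9167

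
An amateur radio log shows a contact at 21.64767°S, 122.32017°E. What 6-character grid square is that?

PG18di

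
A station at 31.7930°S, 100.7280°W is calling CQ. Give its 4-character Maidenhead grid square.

DF98

Shift to the Maidenhead origin (180°W, 90°S): lon 79.27, lat 58.21.
Field: 79.27/20 → 3 → D, 58.21/10 → 5 → F; chars DF.
Square: 19.27/2 → 9, 8.21/1 → 8; chars 98.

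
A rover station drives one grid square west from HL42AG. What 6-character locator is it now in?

HL32xg

Longitude subsquare a = 0; −1 → -1, wraps to 23 = x, carry into square.
Longitude square 4; −1 → 3.
The latitude characters are unchanged.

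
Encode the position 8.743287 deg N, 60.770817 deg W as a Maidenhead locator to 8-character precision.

FJ98or78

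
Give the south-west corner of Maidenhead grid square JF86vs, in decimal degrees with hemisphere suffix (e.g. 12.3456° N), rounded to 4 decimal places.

Field J=9, F=5: +9·20° lon, +5·10° lat → SW at lon 0°, lat -40°.
Square 8, 6: +8·2° lon, +6·1° lat → SW at lon 16°, lat -34°.
Subsquare v=21, s=18: +21·0.0833333° lon, +18·0.0416667° lat → SW at lon 17.75°, lat -33.25°.
latitude 33.2500° S, longitude 17.7500° E.

33.2500° S, 17.7500° E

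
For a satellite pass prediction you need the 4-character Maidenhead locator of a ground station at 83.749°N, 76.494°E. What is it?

Offset from 180°W / 90°S: lon 256.49°, lat 173.75°.
Field: lon ⌊256.49/20⌋ = 12 → M; lat ⌊173.75/10⌋ = 17 → R.
Square: lon ⌊16.49/2⌋ = 8; lat ⌊3.75/1⌋ = 3.

MR83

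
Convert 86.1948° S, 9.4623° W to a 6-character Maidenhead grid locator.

Add 180° to longitude and 90° to latitude: 170.5377, 3.8052.
Field (20°×10°, letters A–R): 170.5377/20 → 8 → I, 3.8052/10 → 0 → A; chars IA.
Square (2°×1°, digits 0–9): 10.5377/2 → 5, 3.8052/1 → 3; chars 53.
Subsquare (5′×2.5′, letters a–x): 0.5377/0.0833333 → 6 → g, 0.8052/0.0416667 → 19 → t; chars gt.

IA53gt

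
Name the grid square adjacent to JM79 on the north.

Latitude square 9; +1 → 10, wraps to 0, carry into field.
Latitude field M = 12; +1 → 13 = N.
The longitude characters are unchanged.

JN70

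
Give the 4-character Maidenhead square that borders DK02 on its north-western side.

Longitude square 0; −1 → -1, wraps to 9, carry into field.
Longitude field D = 3; −1 → 2 = C.
Latitude square 2; +1 → 3.

CK93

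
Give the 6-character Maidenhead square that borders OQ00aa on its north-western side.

NQ90xb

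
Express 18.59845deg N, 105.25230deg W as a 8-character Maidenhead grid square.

DK78io93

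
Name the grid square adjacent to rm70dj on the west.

Longitude subsquare d = 3; −1 → 2 = c.
The latitude characters are unchanged.

RM70cj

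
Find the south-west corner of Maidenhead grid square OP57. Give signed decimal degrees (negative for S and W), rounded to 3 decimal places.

67.000, 110.000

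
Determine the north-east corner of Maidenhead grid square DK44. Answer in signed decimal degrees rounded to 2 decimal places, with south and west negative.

Field D=3, K=10: +3·20° lon, +10·10° lat → SW at lon -120°, lat 10°.
Square 4, 4: +4·2° lon, +4·1° lat → SW at lon -112°, lat 14°.
Cell spans 2° lon × 1° lat. NE corner is SW corner plus one full cell.
latitude 15.00, longitude -110.00.

15.00, -110.00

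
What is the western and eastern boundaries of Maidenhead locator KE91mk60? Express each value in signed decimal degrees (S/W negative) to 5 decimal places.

39.05000, 39.05833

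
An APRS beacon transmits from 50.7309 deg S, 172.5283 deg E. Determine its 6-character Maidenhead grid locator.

RD69gg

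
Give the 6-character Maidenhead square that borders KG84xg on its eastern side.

KG94ag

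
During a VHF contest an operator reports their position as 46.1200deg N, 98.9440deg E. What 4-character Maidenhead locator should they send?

NN96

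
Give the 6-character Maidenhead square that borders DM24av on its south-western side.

DM14xu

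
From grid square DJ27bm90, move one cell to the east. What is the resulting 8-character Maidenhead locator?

Longitude extended square 9; +1 → 10, wraps to 0, carry into subsquare.
Longitude subsquare b = 1; +1 → 2 = c.
The latitude characters are unchanged.

DJ27cm00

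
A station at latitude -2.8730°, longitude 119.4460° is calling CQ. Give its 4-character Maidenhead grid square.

OI97

Shift to the Maidenhead origin (180°W, 90°S): lon 299.45, lat 87.13.
Field (20°×10°, letters A–R): 299.45/20 → 14 → O, 87.13/10 → 8 → I; chars OI.
Square (2°×1°, digits 0–9): 19.45/2 → 9, 7.13/1 → 7; chars 97.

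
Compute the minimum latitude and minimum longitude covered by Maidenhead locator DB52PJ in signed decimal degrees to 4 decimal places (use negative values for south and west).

Field D=3, B=1: +3·20° lon, +1·10° lat → SW at lon -120°, lat -80°.
Square 5, 2: +5·2° lon, +2·1° lat → SW at lon -110°, lat -78°.
Subsquare p=15, j=9: +15·0.0833333° lon, +9·0.0416667° lat → SW at lon -108.75°, lat -77.625°.
latitude -77.6250, longitude -108.7500.

-77.6250, -108.7500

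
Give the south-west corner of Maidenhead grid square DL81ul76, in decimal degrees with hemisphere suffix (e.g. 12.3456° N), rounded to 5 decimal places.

Field D=3, L=11: +3·20° lon, +11·10° lat → SW at lon -120°, lat 20°.
Square 8, 1: +8·2° lon, +1·1° lat → SW at lon -104°, lat 21°.
Subsquare u=20, l=11: +20·0.0833333° lon, +11·0.0416667° lat → SW at lon -102.333°, lat 21.4583°.
Extended square 7, 6: +7·0.00833333° lon, +6·0.00416667° lat → SW at lon -102.275°, lat 21.4833°.
latitude 21.48333° N, longitude 102.27500° W.

21.48333° N, 102.27500° W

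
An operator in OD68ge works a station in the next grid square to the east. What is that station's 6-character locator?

Longitude subsquare g = 6; +1 → 7 = h.
The latitude characters are unchanged.

OD68he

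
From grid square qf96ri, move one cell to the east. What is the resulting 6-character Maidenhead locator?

QF96si

Longitude subsquare r = 17; +1 → 18 = s.
The latitude characters are unchanged.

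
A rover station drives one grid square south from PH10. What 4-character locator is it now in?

Latitude square 0; −1 → -1, wraps to 9, carry into field.
Latitude field H = 7; −1 → 6 = G.
The longitude characters are unchanged.

PG19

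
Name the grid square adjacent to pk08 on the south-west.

OK97

Longitude square 0; −1 → -1, wraps to 9, carry into field.
Longitude field P = 15; −1 → 14 = O.
Latitude square 8; −1 → 7.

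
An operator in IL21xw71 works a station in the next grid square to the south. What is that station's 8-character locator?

Latitude extended square 1; −1 → 0.
The longitude characters are unchanged.

IL21xw70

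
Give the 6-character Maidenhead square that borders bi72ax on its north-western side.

BI63xa

Longitude subsquare a = 0; −1 → -1, wraps to 23 = x, carry into square.
Longitude square 7; −1 → 6.
Latitude subsquare x = 23; +1 → 24, wraps to 0 = a, carry into square.
Latitude square 2; +1 → 3.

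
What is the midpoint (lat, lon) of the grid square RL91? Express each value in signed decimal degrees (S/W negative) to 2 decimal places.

21.50, 179.00

Field R=17, L=11: +17·20° lon, +11·10° lat → SW at lon 160°, lat 20°.
Square 9, 1: +9·2° lon, +1·1° lat → SW at lon 178°, lat 21°.
Cell spans 2° lon × 1° lat. Centre is SW corner plus half of each.
latitude 21.50, longitude 179.00.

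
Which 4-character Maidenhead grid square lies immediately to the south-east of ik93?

Longitude square 9; +1 → 10, wraps to 0, carry into field.
Longitude field I = 8; +1 → 9 = J.
Latitude square 3; −1 → 2.

JK02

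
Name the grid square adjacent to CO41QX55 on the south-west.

Longitude extended square 5; −1 → 4.
Latitude extended square 5; −1 → 4.

CO41qx44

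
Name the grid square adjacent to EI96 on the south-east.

FI05

Longitude square 9; +1 → 10, wraps to 0, carry into field.
Longitude field E = 4; +1 → 5 = F.
Latitude square 6; −1 → 5.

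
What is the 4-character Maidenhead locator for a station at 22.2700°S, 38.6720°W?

HG07

Add 180° to longitude and 90° to latitude: 141.33, 67.73.
Field: 141.33/20 → 7 → H, 67.73/10 → 6 → G; chars HG.
Square: 1.33/2 → 0, 7.73/1 → 7; chars 07.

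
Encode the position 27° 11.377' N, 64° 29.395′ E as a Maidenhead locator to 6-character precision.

ML27fe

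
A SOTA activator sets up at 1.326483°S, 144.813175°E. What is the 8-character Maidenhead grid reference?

QI28jq71

Add 180° to longitude and 90° to latitude: 324.81318, 88.67352.
Field: 324.81318/20 → 16 → Q, 88.67352/10 → 8 → I; chars QI.
Square: 4.81318/2 → 2, 8.67352/1 → 8; chars 28.
Subsquare: 0.81318/0.0833333 → 9 → j, 0.67352/0.0416667 → 16 → q; chars jq.
Extended square: 0.06318/0.00833333 → 7, 0.00685/0.00416667 → 1; chars 71.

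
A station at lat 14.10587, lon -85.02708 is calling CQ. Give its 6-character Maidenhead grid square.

EK74lc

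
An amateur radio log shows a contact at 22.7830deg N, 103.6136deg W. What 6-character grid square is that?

DL82es

Offset from 180°W / 90°S: lon 76.3864°, lat 112.7830°.
Field: 76.3864/20 → 3 → D, 112.7830/10 → 11 → L; chars DL.
Square: 16.3864/2 → 8, 2.7830/1 → 2; chars 82.
Subsquare: 0.3864/0.0833333 → 4 → e, 0.7830/0.0416667 → 18 → s; chars es.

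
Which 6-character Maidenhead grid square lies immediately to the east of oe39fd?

OE39gd

Longitude subsquare f = 5; +1 → 6 = g.
The latitude characters are unchanged.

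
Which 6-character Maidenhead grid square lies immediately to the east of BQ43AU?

Longitude subsquare a = 0; +1 → 1 = b.
The latitude characters are unchanged.

BQ43bu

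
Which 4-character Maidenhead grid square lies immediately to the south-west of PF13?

Longitude square 1; −1 → 0.
Latitude square 3; −1 → 2.

PF02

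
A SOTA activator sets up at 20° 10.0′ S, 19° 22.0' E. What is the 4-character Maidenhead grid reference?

JG99

Add 180° to longitude and 90° to latitude: 199.37, 69.83.
Field (20°×10°, letters A–R): 199.37/20 → 9 → J, 69.83/10 → 6 → G; chars JG.
Square (2°×1°, digits 0–9): 19.37/2 → 9, 9.83/1 → 9; chars 99.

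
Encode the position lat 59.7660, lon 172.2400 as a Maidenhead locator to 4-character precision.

RO69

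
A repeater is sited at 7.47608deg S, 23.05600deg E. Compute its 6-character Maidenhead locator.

KI12mm

Shift to the Maidenhead origin (180°W, 90°S): lon 203.0560, lat 82.5239.
Field: lon ⌊203.0560/20⌋ = 10 → K; lat ⌊82.5239/10⌋ = 8 → I.
Square: lon ⌊3.0560/2⌋ = 1; lat ⌊2.5239/1⌋ = 2.
Subsquare: lon ⌊1.0560/0.0833333⌋ = 12 → m; lat ⌊0.5239/0.0416667⌋ = 12 → m.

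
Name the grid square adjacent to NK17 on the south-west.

NK06

Longitude square 1; −1 → 0.
Latitude square 7; −1 → 6.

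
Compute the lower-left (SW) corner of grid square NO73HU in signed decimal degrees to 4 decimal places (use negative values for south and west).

Field N=13, O=14: +13·20° lon, +14·10° lat → SW at lon 80°, lat 50°.
Square 7, 3: +7·2° lon, +3·1° lat → SW at lon 94°, lat 53°.
Subsquare h=7, u=20: +7·0.0833333° lon, +20·0.0416667° lat → SW at lon 94.5833°, lat 53.8333°.
latitude 53.8333, longitude 94.5833.

53.8333, 94.5833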